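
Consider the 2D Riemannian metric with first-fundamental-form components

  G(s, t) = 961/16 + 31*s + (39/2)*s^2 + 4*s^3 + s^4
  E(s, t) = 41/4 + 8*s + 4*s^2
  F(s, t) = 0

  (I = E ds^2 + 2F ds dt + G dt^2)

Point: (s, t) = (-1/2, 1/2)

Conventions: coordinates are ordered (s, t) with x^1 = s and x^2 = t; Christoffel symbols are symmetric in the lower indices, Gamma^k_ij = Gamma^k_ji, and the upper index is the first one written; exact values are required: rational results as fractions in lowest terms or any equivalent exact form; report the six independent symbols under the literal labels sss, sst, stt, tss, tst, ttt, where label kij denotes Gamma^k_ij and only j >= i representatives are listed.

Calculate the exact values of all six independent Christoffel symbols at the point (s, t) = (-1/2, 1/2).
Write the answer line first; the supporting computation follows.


Answer: Gamma_sss = 8/29, Gamma_sst = 0, Gamma_stt = -28/29, Gamma_tss = 0, Gamma_tst = 1/7, Gamma_ttt = 0

E = 29/4, F = 0, G = 49 at the point
E_s = 4, E_t = 0, F_s = 0, F_t = 0, G_s = 14, G_t = 0
EG - F^2 = 1421/4;  g^inv = (4/1421) * [[49, 0], [0, 29/4]]
first-kind symbols [ij,l] = (1/2)(d_i g_jl + d_j g_il - d_l g_ij): [ss,s] = E_s/2 = 2, [ss,t] = F_s - E_t/2 = 0, [st,s] = E_t/2 = 0, [st,t] = G_s/2 = 7, [tt,s] = F_t - G_s/2 = -7, [tt,t] = G_t/2 = 0
Gamma^s_ij = (G*[ij,s] - F*[ij,t])/(EG - F^2), Gamma^t_ij = (E*[ij,t] - F*[ij,s])/(EG - F^2)


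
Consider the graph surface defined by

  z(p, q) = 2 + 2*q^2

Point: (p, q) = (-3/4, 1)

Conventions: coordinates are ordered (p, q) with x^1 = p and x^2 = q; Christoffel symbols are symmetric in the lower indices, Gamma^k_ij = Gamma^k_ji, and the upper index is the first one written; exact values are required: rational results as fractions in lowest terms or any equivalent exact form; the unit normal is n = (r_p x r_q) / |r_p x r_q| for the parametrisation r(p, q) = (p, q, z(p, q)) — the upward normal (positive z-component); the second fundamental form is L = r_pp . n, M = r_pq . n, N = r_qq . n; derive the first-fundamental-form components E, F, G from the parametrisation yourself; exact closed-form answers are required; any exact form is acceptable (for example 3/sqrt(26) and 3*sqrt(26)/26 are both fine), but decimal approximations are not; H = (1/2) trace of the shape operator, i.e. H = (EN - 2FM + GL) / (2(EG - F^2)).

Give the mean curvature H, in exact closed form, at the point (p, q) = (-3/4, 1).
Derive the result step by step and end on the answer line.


z_p = 0, z_q = 4, z_pp = 0, z_pq = 0, z_qq = 4
E = 1, F = 0, G = 17; answer radicand W^2 = 17
unnormalised second-form numerators: l = 0, m = 0, n = 4; L = l/sqrt(17), and similarly M = m/sqrt(W^2), N = n/sqrt(W^2)
H = (E*n - 2*F*m + G*l) / (2*(EG - F^2)*sqrt(W^2)); E*n - 2*F*m + G*l = 4, EG - F^2 = 17, so H = (2/17)/sqrt(17)

Answer: H = 2*sqrt(17)/289


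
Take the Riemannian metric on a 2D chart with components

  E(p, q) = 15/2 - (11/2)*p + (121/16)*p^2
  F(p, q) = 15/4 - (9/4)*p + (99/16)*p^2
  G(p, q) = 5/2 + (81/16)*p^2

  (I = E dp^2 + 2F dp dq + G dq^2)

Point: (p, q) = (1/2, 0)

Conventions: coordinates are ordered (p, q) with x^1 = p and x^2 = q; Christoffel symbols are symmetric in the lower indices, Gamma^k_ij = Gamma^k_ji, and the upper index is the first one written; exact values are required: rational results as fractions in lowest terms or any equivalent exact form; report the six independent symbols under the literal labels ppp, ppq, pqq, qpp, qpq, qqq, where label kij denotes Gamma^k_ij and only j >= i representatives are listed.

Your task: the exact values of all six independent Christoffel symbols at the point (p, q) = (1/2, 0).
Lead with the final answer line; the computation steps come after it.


Answer: Gamma_ppp = -25689/15568, Gamma_ppq = -21627/15568, Gamma_pqq = -19521/15568, Gamma_qpp = 44739/15568, Gamma_qpq = 34425/15568, Gamma_qqq = 21627/15568

E = 425/64, F = 267/64, G = 241/64 at the point
E_p = 33/16, E_q = 0, F_p = 63/16, F_q = 0, G_p = 81/16, G_q = 0
EG - F^2 = 973/128;  g^inv = (128/973) * [[241/64, -267/64], [-267/64, 425/64]]
first-kind symbols [ij,l] = (1/2)(d_i g_jl + d_j g_il - d_l g_ij): [pp,p] = E_p/2 = 33/32, [pp,q] = F_p - E_q/2 = 63/16, [pq,p] = E_q/2 = 0, [pq,q] = G_p/2 = 81/32, [qq,p] = F_q - G_p/2 = -81/32, [qq,q] = G_q/2 = 0
Gamma^p_ij = (G*[ij,p] - F*[ij,q])/(EG - F^2), Gamma^q_ij = (E*[ij,q] - F*[ij,p])/(EG - F^2)


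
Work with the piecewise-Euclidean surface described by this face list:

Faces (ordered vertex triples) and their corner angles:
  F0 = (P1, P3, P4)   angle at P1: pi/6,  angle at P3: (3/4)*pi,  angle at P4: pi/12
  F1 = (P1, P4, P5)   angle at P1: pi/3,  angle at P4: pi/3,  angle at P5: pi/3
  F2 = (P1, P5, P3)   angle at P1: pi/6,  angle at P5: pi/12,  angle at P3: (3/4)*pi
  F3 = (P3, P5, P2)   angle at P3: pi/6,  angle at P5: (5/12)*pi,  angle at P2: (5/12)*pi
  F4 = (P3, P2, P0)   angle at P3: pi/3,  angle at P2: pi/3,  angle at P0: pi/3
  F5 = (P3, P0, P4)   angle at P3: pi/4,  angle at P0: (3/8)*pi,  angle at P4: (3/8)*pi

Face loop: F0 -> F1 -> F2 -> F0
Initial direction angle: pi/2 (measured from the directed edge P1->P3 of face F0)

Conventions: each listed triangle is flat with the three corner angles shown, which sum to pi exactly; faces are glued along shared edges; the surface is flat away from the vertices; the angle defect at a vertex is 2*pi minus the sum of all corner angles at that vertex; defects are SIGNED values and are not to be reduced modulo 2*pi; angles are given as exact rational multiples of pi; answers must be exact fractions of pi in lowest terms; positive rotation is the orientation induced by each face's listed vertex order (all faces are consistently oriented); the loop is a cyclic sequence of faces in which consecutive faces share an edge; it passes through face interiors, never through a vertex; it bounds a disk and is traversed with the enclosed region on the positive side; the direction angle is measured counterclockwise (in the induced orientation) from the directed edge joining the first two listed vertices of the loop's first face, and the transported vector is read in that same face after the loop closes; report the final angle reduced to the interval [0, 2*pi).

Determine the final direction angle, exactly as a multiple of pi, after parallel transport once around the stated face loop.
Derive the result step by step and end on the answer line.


enclosed vertex P1: corner angles sum to (2/3)*pi, defect = 2*pi - (2/3)*pi = (4/3)*pi
by Gauss-Bonnet the loop rotates the vector by the enclosed defect sum (positive orientation, mod 2*pi)
final angle = pi/2 + (4/3)*pi = (11/6)*pi (mod 2*pi)

Answer: final direction angle = (11/6)*pi


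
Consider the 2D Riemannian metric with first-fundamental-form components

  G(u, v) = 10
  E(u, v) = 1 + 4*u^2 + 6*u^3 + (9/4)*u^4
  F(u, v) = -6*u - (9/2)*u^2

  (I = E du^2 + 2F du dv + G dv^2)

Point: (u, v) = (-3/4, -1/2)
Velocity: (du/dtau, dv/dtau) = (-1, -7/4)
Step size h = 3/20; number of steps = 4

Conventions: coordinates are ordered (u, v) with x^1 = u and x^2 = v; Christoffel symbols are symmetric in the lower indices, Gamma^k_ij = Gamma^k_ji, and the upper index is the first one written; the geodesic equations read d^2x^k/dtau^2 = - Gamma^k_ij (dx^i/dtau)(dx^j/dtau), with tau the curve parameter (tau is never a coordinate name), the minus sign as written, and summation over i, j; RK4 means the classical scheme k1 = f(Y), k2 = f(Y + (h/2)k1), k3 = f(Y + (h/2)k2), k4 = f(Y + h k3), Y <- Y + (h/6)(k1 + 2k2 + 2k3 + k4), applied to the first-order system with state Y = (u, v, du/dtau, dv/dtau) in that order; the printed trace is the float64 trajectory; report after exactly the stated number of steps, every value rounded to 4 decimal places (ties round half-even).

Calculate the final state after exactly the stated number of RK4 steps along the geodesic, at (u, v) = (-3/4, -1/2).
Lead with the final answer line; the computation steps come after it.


Answer: u = -1.3568, v = -1.5960, du/dtau = -1.0212, dv/dtau = -1.9615

f(Y) = (du/dtau, dv/dtau, -Gamma^u_ij Y'^i Y'^j, -Gamma^v_ij Y'^i Y'^j) with the Gammas evaluated at the stage position; h = 0.150000; intermediate values shown to 6 dp
step 0: u = -0.7500, v = -0.5000, du/dtau = -1.0000, dv/dtau = -1.7500
step 1:
  k1: at (u, v) = (-0.750000, -0.500000), (du/dtau, dv/dtau) = (-1.000000, -1.750000); Gamma_uuu = 0.015729, Gamma_uuv = 0.000000, Gamma_uvv = 0.000000, Gamma_vuu = 0.071903, Gamma_vuv = 0.000000, Gamma_vvv = 0.000000; k1 = (-1.000000, -1.750000, -0.015729, -0.071903)
  k2: at (u, v) = (-0.825000, -0.631250), (du/dtau, dv/dtau) = (-1.001180, -1.755393); Gamma_uuu = 0.028743, Gamma_uuv = 0.000000, Gamma_uvv = 0.000000, Gamma_vuu = 0.137076, Gamma_vuv = 0.000000, Gamma_vvv = 0.000000; k2 = (-1.001180, -1.755393, -0.028811, -0.137399)
  k3: at (u, v) = (-0.825088, -0.631654), (du/dtau, dv/dtau) = (-1.002161, -1.760305); Gamma_uuu = 0.028757, Gamma_uuv = 0.000000, Gamma_uvv = 0.000000, Gamma_vuu = 0.137153, Gamma_vuv = 0.000000, Gamma_vvv = 0.000000; k3 = (-1.002161, -1.760305, -0.028882, -0.137746)
  k4: at (u, v) = (-0.900324, -0.764046), (du/dtau, dv/dtau) = (-1.004332, -1.770662); Gamma_uuu = 0.039636, Gamma_uuv = 0.000000, Gamma_uvv = 0.000000, Gamma_vuu = 0.203338, Gamma_vuv = 0.000000, Gamma_vvv = 0.000000; k4 = (-1.004332, -1.770662, -0.039980, -0.205104)
  Y <- Y + (h/6)(k1 + 2k2 + 2k3 + k4): u = -0.9003, v = -0.7638, du/dtau = -1.0043, dv/dtau = -1.7707
step 2:
  k1: at (u, v) = (-0.900275, -0.763801), (du/dtau, dv/dtau) = (-1.004277, -1.770682); Gamma_uuu = 0.039629, Gamma_uuv = 0.000000, Gamma_uvv = 0.000000, Gamma_vuu = 0.203295, Gamma_vuv = 0.000000, Gamma_vvv = 0.000000; k1 = (-1.004277, -1.770682, -0.039969, -0.205038)
  k2: at (u, v) = (-0.975596, -0.896603), (du/dtau, dv/dtau) = (-1.007275, -1.786060); Gamma_uuu = 0.047224, Gamma_uuv = 0.000000, Gamma_uvv = 0.000000, Gamma_vuu = 0.270620, Gamma_vuv = 0.000000, Gamma_vvv = 0.000000; k2 = (-1.007275, -1.786060, -0.047914, -0.274572)
  k3: at (u, v) = (-0.975821, -0.897756), (du/dtau, dv/dtau) = (-1.007871, -1.791275); Gamma_uuu = 0.047241, Gamma_uuv = 0.000000, Gamma_uvv = 0.000000, Gamma_vuu = 0.270823, Gamma_vuv = 0.000000, Gamma_vvv = 0.000000; k3 = (-1.007871, -1.791275, -0.047987, -0.275103)
  k4: at (u, v) = (-1.051456, -1.032493), (du/dtau, dv/dtau) = (-1.011475, -1.811948); Gamma_uuu = 0.050325, Gamma_uuv = 0.000000, Gamma_uvv = 0.000000, Gamma_vuu = 0.339598, Gamma_vuv = 0.000000, Gamma_vvv = 0.000000; k4 = (-1.011475, -1.811948, -0.051487, -0.347437)
  Y <- Y + (h/6)(k1 + 2k2 + 2k3 + k4): u = -1.0514, v = -1.0322, du/dtau = -1.0114, dv/dtau = -1.8120
step 3:
  k1: at (u, v) = (-1.051426, -1.032234), (du/dtau, dv/dtau) = (-1.011359, -1.811978); Gamma_uuu = 0.050325, Gamma_uuv = 0.000000, Gamma_uvv = 0.000000, Gamma_vuu = 0.339571, Gamma_vuv = 0.000000, Gamma_vvv = 0.000000; k1 = (-1.011359, -1.811978, -0.051475, -0.347329)
  k2: at (u, v) = (-1.127278, -1.168132), (du/dtau, dv/dtau) = (-1.015219, -1.838028); Gamma_uuu = 0.047569, Gamma_uuv = 0.000000, Gamma_uvv = 0.000000, Gamma_vuu = 0.409578, Gamma_vuv = 0.000000, Gamma_vvv = 0.000000; k2 = (-1.015219, -1.838028, -0.049028, -0.422140)
  k3: at (u, v) = (-1.127568, -1.170086), (du/dtau, dv/dtau) = (-1.015036, -1.843639); Gamma_uuu = 0.047545, Gamma_uuv = 0.000000, Gamma_uvv = 0.000000, Gamma_vuu = 0.409847, Gamma_vuv = 0.000000, Gamma_vvv = 0.000000; k3 = (-1.015036, -1.843639, -0.048986, -0.422265)
  k4: at (u, v) = (-1.203682, -1.308780), (du/dtau, dv/dtau) = (-1.018707, -1.875318); Gamma_uuu = 0.037507, Gamma_uuv = 0.000000, Gamma_uvv = 0.000000, Gamma_vuu = 0.480680, Gamma_vuv = 0.000000, Gamma_vvv = 0.000000; k4 = (-1.018707, -1.875318, -0.038924, -0.498832)
  Y <- Y + (h/6)(k1 + 2k2 + 2k3 + k4): u = -1.2037, v = -1.3085, du/dtau = -1.0185, dv/dtau = -1.8754
step 4:
  k1: at (u, v) = (-1.203691, -1.308500), (du/dtau, dv/dtau) = (-1.018519, -1.875352); Gamma_uuu = 0.037506, Gamma_uuv = 0.000000, Gamma_uvv = 0.000000, Gamma_vuu = 0.480688, Gamma_vuv = 0.000000, Gamma_vvv = 0.000000; k1 = (-1.018519, -1.875352, -0.038908, -0.498657)
  k2: at (u, v) = (-1.280080, -1.449151), (du/dtau, dv/dtau) = (-1.021438, -1.912752); Gamma_uuu = 0.018797, Gamma_uuv = 0.000000, Gamma_uvv = 0.000000, Gamma_vuu = 0.551495, Gamma_vuv = 0.000000, Gamma_vvv = 0.000000; k2 = (-1.021438, -1.912752, -0.019612, -0.575394)
  k3: at (u, v) = (-1.280299, -1.451956), (du/dtau, dv/dtau) = (-1.019990, -1.918507); Gamma_uuu = 0.018730, Gamma_uuv = 0.000000, Gamma_uvv = 0.000000, Gamma_vuu = 0.551696, Gamma_vuv = 0.000000, Gamma_vvv = 0.000000; k3 = (-1.019990, -1.918507, -0.019486, -0.573974)
  k4: at (u, v) = (-1.356689, -1.596276), (du/dtau, dv/dtau) = (-1.021442, -1.961448); Gamma_uuu = -0.009837, Gamma_uuv = 0.000000, Gamma_uvv = 0.000000, Gamma_vuu = 0.620880, Gamma_vuv = 0.000000, Gamma_vvv = 0.000000; k4 = (-1.021442, -1.961448, 0.010263, -0.647792)
  Y <- Y + (h/6)(k1 + 2k2 + 2k3 + k4): u = -1.3568, v = -1.5960, du/dtau = -1.0212, dv/dtau = -1.9615


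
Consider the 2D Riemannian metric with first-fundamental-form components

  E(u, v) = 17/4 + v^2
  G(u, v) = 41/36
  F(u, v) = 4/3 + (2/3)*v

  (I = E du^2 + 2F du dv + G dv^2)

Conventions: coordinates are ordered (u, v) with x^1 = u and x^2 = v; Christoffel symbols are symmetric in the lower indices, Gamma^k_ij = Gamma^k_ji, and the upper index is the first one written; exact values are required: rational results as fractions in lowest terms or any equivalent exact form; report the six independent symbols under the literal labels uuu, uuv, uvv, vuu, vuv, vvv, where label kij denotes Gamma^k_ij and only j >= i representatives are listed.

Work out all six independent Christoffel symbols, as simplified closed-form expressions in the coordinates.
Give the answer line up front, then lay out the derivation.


Answer: Gamma_uuu = (96*v^2 + 192*v)/(100*v^2 - 256*v + 441), Gamma_uuv = 164*v/(100*v^2 - 256*v + 441), Gamma_uvv = 328/(300*v^2 - 768*v + 1323), Gamma_vuu = (-144*v^3 - 612*v)/(100*v^2 - 256*v + 441), Gamma_vuv = (-96*v^2 - 192*v)/(100*v^2 - 256*v + 441), Gamma_vvv = (-64*v - 128)/(100*v^2 - 256*v + 441)

E = 17/4 + v^2; F = 4/3 + (2/3)*v; G = 41/36
Gamma^k_ij = (1/2) g^{kl} (d_i g_jl + d_j g_il - d_l g_ij), with g^inv = (1/(EG-F^2)) [[G, -F], [-F, E]]
first partials: E_u = 0, E_v = 2*v, F_u = 0, F_v = 2/3, G_u = 0, G_v = 0
D = EG - F^2 = 49/16 - (16/9)*v + (25/36)*v^2
expanded: Gamma^u_uu = (G E_u - 2F F_u + F E_v)/(2D), Gamma^u_uv = (G E_v - F G_u)/(2D), Gamma^u_vv = (2G F_v - G G_u - F G_v)/(2D), Gamma^v_uu = (2E F_u - E E_v - F E_u)/(2D), Gamma^v_uv = (E G_u - F E_v)/(2D), Gamma^v_vv = (E G_v - 2F F_v + F G_u)/(2D); substitute and cancel common factors


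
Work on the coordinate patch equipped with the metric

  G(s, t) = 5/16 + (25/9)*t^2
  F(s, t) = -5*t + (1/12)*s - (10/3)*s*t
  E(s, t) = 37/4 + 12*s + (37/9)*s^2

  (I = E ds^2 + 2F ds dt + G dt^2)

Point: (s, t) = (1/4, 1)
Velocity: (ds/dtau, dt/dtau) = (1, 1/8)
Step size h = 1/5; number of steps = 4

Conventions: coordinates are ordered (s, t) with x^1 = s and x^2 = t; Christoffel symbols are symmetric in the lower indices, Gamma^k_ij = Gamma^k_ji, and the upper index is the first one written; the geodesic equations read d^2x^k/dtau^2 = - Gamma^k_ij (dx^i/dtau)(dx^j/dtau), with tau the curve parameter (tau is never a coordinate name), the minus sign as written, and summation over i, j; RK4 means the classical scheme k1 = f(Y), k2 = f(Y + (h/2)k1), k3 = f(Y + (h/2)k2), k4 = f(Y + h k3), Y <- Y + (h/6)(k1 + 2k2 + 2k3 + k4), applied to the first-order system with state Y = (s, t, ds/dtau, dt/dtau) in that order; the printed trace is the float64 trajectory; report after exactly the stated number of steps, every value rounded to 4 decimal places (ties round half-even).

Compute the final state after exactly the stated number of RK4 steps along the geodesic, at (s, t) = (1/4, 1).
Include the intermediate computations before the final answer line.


f(Y) = (ds/dtau, dt/dtau, -Gamma^s_ij Y'^i Y'^j, -Gamma^t_ij Y'^i Y'^j) with the Gammas evaluated at the stage position; h = 0.200000; intermediate values shown to 6 dp
step 0: s = 0.2500, t = 1.0000, ds/dtau = 1.0000, dt/dtau = 0.1250
step 1:
  k1: at (s, t) = (0.250000, 1.000000), (ds/dtau, dt/dtau) = (1.000000, 0.125000); Gamma_sss = 0.581149, Gamma_sst = 0.000000, Gamma_stt = -0.386613, Gamma_tss = 0.041397, Gamma_tst = 0.000000, Gamma_ttt = 0.171696; k1 = (1.000000, 0.125000, -0.575108, -0.044080)
  k2: at (s, t) = (0.350000, 1.012500), (ds/dtau, dt/dtau) = (0.942489, 0.120592); Gamma_sss = 0.557437, Gamma_sst = 0.000000, Gamma_stt = -0.366992, Gamma_tss = 0.054609, Gamma_tst = 0.000000, Gamma_ttt = 0.168282; k2 = (0.942489, 0.120592, -0.489826, -0.050955)
  k3: at (s, t) = (0.344249, 1.012059), (ds/dtau, dt/dtau) = (0.951017, 0.119904); Gamma_sss = 0.558763, Gamma_sst = 0.000000, Gamma_stt = -0.368055, Gamma_tss = 0.053897, Gamma_tst = 0.000000, Gamma_ttt = 0.168458; k3 = (0.951017, 0.119904, -0.500073, -0.051168)
  k4: at (s, t) = (0.440203, 1.023981), (ds/dtau, dt/dtau) = (0.899985, 0.114766); Gamma_sss = 0.536955, Gamma_sst = 0.000000, Gamma_stt = -0.350393, Gamma_tss = 0.063973, Gamma_tst = 0.000000, Gamma_ttt = 0.166441; k4 = (0.899985, 0.114766, -0.430304, -0.054008)
  Y <- Y + (h/6)(k1 + 2k2 + 2k3 + k4): s = 0.4396, t = 1.0240, ds/dtau = 0.9005, dt/dtau = 0.1149
step 2:
  k1: at (s, t) = (0.439567, 1.024025), (ds/dtau, dt/dtau) = (0.900493, 0.114922); Gamma_sss = 0.537093, Gamma_sst = 0.000000, Gamma_stt = -0.350494, Gamma_tss = 0.063899, Gamma_tst = 0.000000, Gamma_ttt = 0.166459; k1 = (0.900493, 0.114922, -0.430893, -0.054013)
  k2: at (s, t) = (0.529616, 1.035518), (ds/dtau, dt/dtau) = (0.857404, 0.109521); Gamma_sss = 0.517588, Gamma_sst = 0.000000, Gamma_stt = -0.334950, Gamma_tss = 0.071349, Gamma_tst = 0.000000, Gamma_ttt = 0.165499; k2 = (0.857404, 0.109521, -0.376482, -0.054436)
  k3: at (s, t) = (0.525307, 1.034977), (ds/dtau, dt/dtau) = (0.862845, 0.109478); Gamma_sss = 0.518499, Gamma_sst = 0.000000, Gamma_stt = -0.335669, Gamma_tss = 0.071029, Gamma_tst = 0.000000, Gamma_ttt = 0.165528; k3 = (0.862845, 0.109478, -0.382000, -0.054865)
  k4: at (s, t) = (0.612136, 1.045921), (ds/dtau, dt/dtau) = (0.824093, 0.103949); Gamma_sss = 0.500568, Gamma_sst = 0.000000, Gamma_stt = -0.321585, Gamma_tss = 0.076823, Gamma_tst = 0.000000, Gamma_ttt = 0.165211; k4 = (0.824093, 0.103949, -0.336475, -0.053958)
  Y <- Y + (h/6)(k1 + 2k2 + 2k3 + k4): s = 0.6117, t = 1.0459, ds/dtau = 0.8243, dt/dtau = 0.1040
step 3:
  k1: at (s, t) = (0.611736, 1.045921), (ds/dtau, dt/dtau) = (0.824349, 0.104036); Gamma_sss = 0.500648, Gamma_sst = 0.000000, Gamma_stt = -0.321644, Gamma_tss = 0.076795, Gamma_tst = 0.000000, Gamma_ttt = 0.165214; k1 = (0.824349, 0.104036, -0.336734, -0.053974)
  k2: at (s, t) = (0.694171, 1.056325), (ds/dtau, dt/dtau) = (0.790675, 0.098639); Gamma_sss = 0.484452, Gamma_sst = 0.000000, Gamma_stt = -0.309074, Gamma_tss = 0.081194, Gamma_tst = 0.000000, Gamma_ttt = 0.165373; k2 = (0.790675, 0.098639, -0.299856, -0.052369)
  k3: at (s, t) = (0.690804, 1.055785), (ds/dtau, dt/dtau) = (0.794363, 0.098799); Gamma_sss = 0.485098, Gamma_sst = 0.000000, Gamma_stt = -0.309582, Gamma_tss = 0.081043, Gamma_tst = 0.000000, Gamma_ttt = 0.165354; k3 = (0.794363, 0.098799, -0.303081, -0.052753)
  k4: at (s, t) = (0.770609, 1.065681), (ds/dtau, dt/dtau) = (0.763732, 0.093486); Gamma_sss = 0.470144, Gamma_sst = 0.000000, Gamma_stt = -0.298102, Gamma_tss = 0.084497, Gamma_tst = 0.000000, Gamma_ttt = 0.165822; k4 = (0.763732, 0.093486, -0.271624, -0.050735)
  Y <- Y + (h/6)(k1 + 2k2 + 2k3 + k4): s = 0.7703, t = 1.0657, ds/dtau = 0.7639, dt/dtau = 0.0935
step 4:
  k1: at (s, t) = (0.770341, 1.065668), (ds/dtau, dt/dtau) = (0.763874, 0.093538); Gamma_sss = 0.470193, Gamma_sst = 0.000000, Gamma_stt = -0.298138, Gamma_tss = 0.084485, Gamma_tst = 0.000000, Gamma_ttt = 0.165821; k1 = (0.763874, 0.093538, -0.271751, -0.050748)
  k2: at (s, t) = (0.846729, 1.075021), (ds/dtau, dt/dtau) = (0.736699, 0.088463); Gamma_sss = 0.456550, Gamma_sst = 0.000000, Gamma_stt = -0.287767, Gamma_tss = 0.087140, Gamma_tst = 0.000000, Gamma_ttt = 0.166510; k2 = (0.736699, 0.088463, -0.245529, -0.048596)
  k3: at (s, t) = (0.844011, 1.074514), (ds/dtau, dt/dtau) = (0.739321, 0.088678); Gamma_sss = 0.457023, Gamma_sst = 0.000000, Gamma_stt = -0.288139, Gamma_tss = 0.087068, Gamma_tst = 0.000000, Gamma_ttt = 0.166474; k3 = (0.739321, 0.088678, -0.247541, -0.048900)
  k4: at (s, t) = (0.918206, 1.083403), (ds/dtau, dt/dtau) = (0.714366, 0.083758); Gamma_sss = 0.444355, Gamma_sst = 0.000000, Gamma_stt = -0.278596, Gamma_tss = 0.089151, Gamma_tst = 0.000000, Gamma_ttt = 0.167312; k4 = (0.714366, 0.083758, -0.224808, -0.046669)
  Y <- Y + (h/6)(k1 + 2k2 + 2k3 + k4): s = 0.9180, t = 1.0834, ds/dtau = 0.7145, dt/dtau = 0.0838

Answer: s = 0.9180, t = 1.0834, ds/dtau = 0.7145, dt/dtau = 0.0838


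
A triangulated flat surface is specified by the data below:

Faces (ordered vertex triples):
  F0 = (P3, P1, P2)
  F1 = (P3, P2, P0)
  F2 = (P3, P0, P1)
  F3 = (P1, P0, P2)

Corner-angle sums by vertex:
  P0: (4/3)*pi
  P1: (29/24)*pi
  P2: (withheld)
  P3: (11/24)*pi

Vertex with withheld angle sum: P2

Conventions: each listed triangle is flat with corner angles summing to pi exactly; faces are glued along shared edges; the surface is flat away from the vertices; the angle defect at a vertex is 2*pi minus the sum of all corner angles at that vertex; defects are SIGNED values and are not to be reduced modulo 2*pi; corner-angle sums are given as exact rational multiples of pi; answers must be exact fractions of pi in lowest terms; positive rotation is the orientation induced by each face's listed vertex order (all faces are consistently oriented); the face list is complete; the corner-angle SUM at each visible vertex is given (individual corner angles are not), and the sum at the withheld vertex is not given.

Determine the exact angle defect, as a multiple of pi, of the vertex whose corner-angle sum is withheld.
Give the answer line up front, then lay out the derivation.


Answer: defect(P2) = pi

V = 4, E = 6, F = 4; chi = V - E + F = 2
Gauss-Bonnet: total defect = 2*pi*chi = 4*pi; visible defects sum to 3*pi


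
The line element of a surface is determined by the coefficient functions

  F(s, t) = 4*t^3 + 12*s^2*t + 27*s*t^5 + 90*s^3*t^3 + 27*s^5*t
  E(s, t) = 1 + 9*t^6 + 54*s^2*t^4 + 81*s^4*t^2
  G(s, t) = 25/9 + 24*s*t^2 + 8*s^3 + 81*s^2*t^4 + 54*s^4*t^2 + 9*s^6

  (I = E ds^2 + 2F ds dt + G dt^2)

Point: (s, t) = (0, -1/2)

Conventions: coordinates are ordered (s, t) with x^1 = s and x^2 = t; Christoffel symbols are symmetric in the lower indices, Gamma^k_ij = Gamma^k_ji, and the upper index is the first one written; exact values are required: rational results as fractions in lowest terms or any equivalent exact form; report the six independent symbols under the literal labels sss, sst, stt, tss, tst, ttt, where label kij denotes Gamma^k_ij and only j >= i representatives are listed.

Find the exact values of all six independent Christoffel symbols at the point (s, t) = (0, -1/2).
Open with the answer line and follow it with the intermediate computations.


Answer: Gamma_sss = 0, Gamma_sst = -486/1681, Gamma_stt = 0, Gamma_tss = 0, Gamma_tst = 1728/1681, Gamma_ttt = 0

E = 73/64, F = -1/2, G = 25/9 at the point
E_s = 0, E_t = -27/16, F_s = -27/32, F_t = 3, G_s = 6, G_t = 0
EG - F^2 = 1681/576;  g^inv = (576/1681) * [[25/9, 1/2], [1/2, 73/64]]
first-kind symbols [ij,l] = (1/2)(d_i g_jl + d_j g_il - d_l g_ij): [ss,s] = E_s/2 = 0, [ss,t] = F_s - E_t/2 = 0, [st,s] = E_t/2 = -27/32, [st,t] = G_s/2 = 3, [tt,s] = F_t - G_s/2 = 0, [tt,t] = G_t/2 = 0
Gamma^s_ij = (G*[ij,s] - F*[ij,t])/(EG - F^2), Gamma^t_ij = (E*[ij,t] - F*[ij,s])/(EG - F^2)


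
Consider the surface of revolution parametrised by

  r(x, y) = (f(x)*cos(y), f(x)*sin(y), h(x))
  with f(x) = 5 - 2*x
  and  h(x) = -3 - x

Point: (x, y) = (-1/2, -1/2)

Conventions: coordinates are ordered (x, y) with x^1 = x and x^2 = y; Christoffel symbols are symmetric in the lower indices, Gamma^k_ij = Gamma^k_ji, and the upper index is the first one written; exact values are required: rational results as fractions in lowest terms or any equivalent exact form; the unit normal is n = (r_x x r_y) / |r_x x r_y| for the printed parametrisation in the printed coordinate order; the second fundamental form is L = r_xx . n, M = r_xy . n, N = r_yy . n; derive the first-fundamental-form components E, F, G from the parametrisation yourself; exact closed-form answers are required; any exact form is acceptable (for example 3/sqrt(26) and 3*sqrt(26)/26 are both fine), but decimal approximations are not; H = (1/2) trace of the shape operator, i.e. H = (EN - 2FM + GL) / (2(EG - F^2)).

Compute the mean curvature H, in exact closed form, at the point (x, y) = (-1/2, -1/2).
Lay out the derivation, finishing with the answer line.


f = 6, f' = -2, f'' = 0, h' = -1, h'' = 0
E = 5, F = 0, G = 36; answer radicand W^2 = 5
unnormalised second-form numerators: l = 0, m = 0, n = -6; L = l/sqrt(5), and similarly M = m/sqrt(W^2), N = n/sqrt(W^2)
H = (E*n - 2*F*m + G*l) / (2*(EG - F^2)*sqrt(W^2)); E*n - 2*F*m + G*l = -30, EG - F^2 = 180, so H = (-1/12)/sqrt(5)

Answer: H = -sqrt(5)/60


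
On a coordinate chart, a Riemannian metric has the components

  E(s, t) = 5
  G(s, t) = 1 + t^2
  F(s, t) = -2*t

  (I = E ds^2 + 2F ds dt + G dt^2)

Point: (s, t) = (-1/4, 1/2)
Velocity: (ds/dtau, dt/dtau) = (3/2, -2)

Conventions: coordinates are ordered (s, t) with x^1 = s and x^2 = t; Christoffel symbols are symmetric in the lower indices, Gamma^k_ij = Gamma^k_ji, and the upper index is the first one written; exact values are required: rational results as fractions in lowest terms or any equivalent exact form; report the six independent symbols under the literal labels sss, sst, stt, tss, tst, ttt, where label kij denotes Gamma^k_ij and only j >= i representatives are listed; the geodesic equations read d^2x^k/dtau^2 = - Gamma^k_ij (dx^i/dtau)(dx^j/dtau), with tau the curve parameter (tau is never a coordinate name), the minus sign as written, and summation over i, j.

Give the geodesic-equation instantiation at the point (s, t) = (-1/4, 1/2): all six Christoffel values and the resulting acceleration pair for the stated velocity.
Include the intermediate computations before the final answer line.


E = 5, F = -1, G = 5/4 at the point
E_s = 0, E_t = 0, F_s = 0, F_t = -2, G_s = 0, G_t = 1
EG - F^2 = 21/4;  g^inv = (4/21) * [[5/4, 1], [1, 5]]
first-kind symbols [ij,l] = (1/2)(d_i g_jl + d_j g_il - d_l g_ij): [ss,s] = E_s/2 = 0, [ss,t] = F_s - E_t/2 = 0, [st,s] = E_t/2 = 0, [st,t] = G_s/2 = 0, [tt,s] = F_t - G_s/2 = -2, [tt,t] = G_t/2 = 1/2
Gamma^s_ij = (G*[ij,s] - F*[ij,t])/(EG - F^2), Gamma^t_ij = (E*[ij,t] - F*[ij,s])/(EG - F^2)
Gamma_sss = 0, Gamma_sst = 0, Gamma_stt = -8/21, Gamma_tss = 0, Gamma_tst = 0, Gamma_ttt = 2/21
d^2s/dtau^2 = -(Gamma_sss*(3/2)^2 + 2*Gamma_sst*(3/2)*(-2) + Gamma_stt*(-2)^2) = 32/21
d^2t/dtau^2 = -(Gamma_tss*(3/2)^2 + 2*Gamma_tst*(3/2)*(-2) + Gamma_ttt*(-2)^2) = -8/21

Answer: Gamma_sss = 0, Gamma_sst = 0, Gamma_stt = -8/21, Gamma_tss = 0, Gamma_tst = 0, Gamma_ttt = 2/21; accelerations (d^2s/dtau^2, d^2t/dtau^2) = (32/21, -8/21)


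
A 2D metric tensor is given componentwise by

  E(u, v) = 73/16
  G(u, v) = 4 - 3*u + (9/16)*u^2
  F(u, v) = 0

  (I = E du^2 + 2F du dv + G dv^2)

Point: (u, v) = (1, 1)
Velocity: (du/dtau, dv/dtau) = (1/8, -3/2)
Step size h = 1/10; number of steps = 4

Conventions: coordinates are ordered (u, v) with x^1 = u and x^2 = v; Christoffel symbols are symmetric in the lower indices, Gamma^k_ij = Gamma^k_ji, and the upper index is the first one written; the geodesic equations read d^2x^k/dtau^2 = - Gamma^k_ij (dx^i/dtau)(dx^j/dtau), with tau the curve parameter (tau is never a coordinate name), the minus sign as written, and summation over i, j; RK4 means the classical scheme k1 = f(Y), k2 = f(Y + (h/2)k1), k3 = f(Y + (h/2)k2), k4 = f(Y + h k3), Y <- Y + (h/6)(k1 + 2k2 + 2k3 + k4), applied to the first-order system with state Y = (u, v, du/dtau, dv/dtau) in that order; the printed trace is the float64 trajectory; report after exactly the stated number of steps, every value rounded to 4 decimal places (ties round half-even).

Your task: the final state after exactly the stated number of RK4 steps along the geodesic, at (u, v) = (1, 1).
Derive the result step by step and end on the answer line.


f(Y) = (du/dtau, dv/dtau, -Gamma^u_ij Y'^i Y'^j, -Gamma^v_ij Y'^i Y'^j) with the Gammas evaluated at the stage position; h = 0.100000; intermediate values shown to 6 dp
step 0: u = 1.0000, v = 1.0000, du/dtau = 0.1250, dv/dtau = -1.5000
step 1:
  k1: at (u, v) = (1.000000, 1.000000), (du/dtau, dv/dtau) = (0.125000, -1.500000); Gamma_uuu = 0.000000, Gamma_uuv = 0.000000, Gamma_uvv = 0.205479, Gamma_vuu = 0.000000, Gamma_vuv = -0.600000, Gamma_vvv = 0.000000; k1 = (0.125000, -1.500000, -0.462329, -0.225000)
  k2: at (u, v) = (1.006250, 0.925000), (du/dtau, dv/dtau) = (0.101884, -1.511250); Gamma_uuu = 0.000000, Gamma_uuv = 0.000000, Gamma_uvv = 0.204709, Gamma_vuu = 0.000000, Gamma_vuv = -0.602258, Gamma_vvv = 0.000000; k2 = (0.101884, -1.511250, -0.467530, -0.185461)
  k3: at (u, v) = (1.005094, 0.924438), (du/dtau, dv/dtau) = (0.101624, -1.509273); Gamma_uuu = 0.000000, Gamma_uuv = 0.000000, Gamma_uvv = 0.204851, Gamma_vuu = 0.000000, Gamma_vuv = -0.601840, Gamma_vvv = 0.000000; k3 = (0.101624, -1.509273, -0.466632, -0.184617)
  k4: at (u, v) = (1.010162, 0.849073), (du/dtau, dv/dtau) = (0.078337, -1.518462); Gamma_uuu = 0.000000, Gamma_uuv = 0.000000, Gamma_uvv = 0.204227, Gamma_vuu = 0.000000, Gamma_vuv = -0.603681, Gamma_vvv = 0.000000; k4 = (0.078337, -1.518462, -0.470891, -0.143617)
  Y <- Y + (h/6)(k1 + 2k2 + 2k3 + k4): u = 1.0102, v = 0.8490, du/dtau = 0.0783, dv/dtau = -1.5185
step 2:
  k1: at (u, v) = (1.010173, 0.849008), (du/dtau, dv/dtau) = (0.078308, -1.518480); Gamma_uuu = 0.000000, Gamma_uuv = 0.000000, Gamma_uvv = 0.204225, Gamma_vuu = 0.000000, Gamma_vuv = -0.603685, Gamma_vvv = 0.000000; k1 = (0.078308, -1.518480, -0.470899, -0.143566)
  k2: at (u, v) = (1.014088, 0.773084), (du/dtau, dv/dtau) = (0.054763, -1.525658); Gamma_uuu = 0.000000, Gamma_uuv = 0.000000, Gamma_uvv = 0.203743, Gamma_vuu = 0.000000, Gamma_vuv = -0.605115, Gamma_vvv = 0.000000; k2 = (0.054763, -1.525658, -0.474238, -0.101114)
  k3: at (u, v) = (1.012911, 0.772725), (du/dtau, dv/dtau) = (0.054596, -1.523535); Gamma_uuu = 0.000000, Gamma_uuv = 0.000000, Gamma_uvv = 0.203888, Gamma_vuu = 0.000000, Gamma_vuv = -0.604684, Gamma_vvv = 0.000000; k3 = (0.054596, -1.523535, -0.473256, -0.100593)
  k4: at (u, v) = (1.015632, 0.696655), (du/dtau, dv/dtau) = (0.030982, -1.528539); Gamma_uuu = 0.000000, Gamma_uuv = 0.000000, Gamma_uvv = 0.203552, Gamma_vuu = 0.000000, Gamma_vuv = -0.605681, Gamma_vvv = 0.000000; k4 = (0.030982, -1.528539, -0.475586, -0.057367)
  Y <- Y + (h/6)(k1 + 2k2 + 2k3 + k4): u = 1.0156, v = 0.6966, du/dtau = 0.0309, dv/dtau = -1.5286
step 3:
  k1: at (u, v) = (1.015639, 0.696585), (du/dtau, dv/dtau) = (0.030950, -1.528552); Gamma_uuu = 0.000000, Gamma_uuv = 0.000000, Gamma_uvv = 0.203551, Gamma_vuu = 0.000000, Gamma_vuv = -0.605683, Gamma_vvv = 0.000000; k1 = (0.030950, -1.528552, -0.475592, -0.057308)
  k2: at (u, v) = (1.017187, 0.620157), (du/dtau, dv/dtau) = (0.007170, -1.531417); Gamma_uuu = 0.000000, Gamma_uuv = 0.000000, Gamma_uvv = 0.203361, Gamma_vuu = 0.000000, Gamma_vuv = -0.606252, Gamma_vvv = 0.000000; k2 = (0.007170, -1.531417, -0.476929, -0.013314)
  k3: at (u, v) = (1.015998, 0.620014), (du/dtau, dv/dtau) = (0.007103, -1.529218); Gamma_uuu = 0.000000, Gamma_uuv = 0.000000, Gamma_uvv = 0.203507, Gamma_vuu = 0.000000, Gamma_vuv = -0.605815, Gamma_vvv = 0.000000; k3 = (0.007103, -1.529218, -0.475903, -0.013161)
  k4: at (u, v) = (1.016350, 0.543663), (du/dtau, dv/dtau) = (-0.016641, -1.529868); Gamma_uuu = 0.000000, Gamma_uuv = 0.000000, Gamma_uvv = 0.203464, Gamma_vuu = 0.000000, Gamma_vuv = -0.605944, Gamma_vvv = 0.000000; k4 = (-0.016641, -1.529868, -0.476206, 0.030852)
  Y <- Y + (h/6)(k1 + 2k2 + 2k3 + k4): u = 1.0164, v = 0.5436, du/dtau = -0.0167, dv/dtau = -1.5299
step 4:
  k1: at (u, v) = (1.016354, 0.543590), (du/dtau, dv/dtau) = (-0.016675, -1.529875); Gamma_uuu = 0.000000, Gamma_uuv = 0.000000, Gamma_uvv = 0.203463, Gamma_vuu = 0.000000, Gamma_vuv = -0.605946, Gamma_vvv = 0.000000; k1 = (-0.016675, -1.529875, -0.476210, 0.030915)
  k2: at (u, v) = (1.015520, 0.467096), (du/dtau, dv/dtau) = (-0.040485, -1.528330); Gamma_uuu = 0.000000, Gamma_uuv = 0.000000, Gamma_uvv = 0.203566, Gamma_vuu = 0.000000, Gamma_vuv = -0.605640, Gamma_vvv = 0.000000; k2 = (-0.040485, -1.528330, -0.475488, 0.074947)
  k3: at (u, v) = (1.014329, 0.467173), (du/dtau, dv/dtau) = (-0.040449, -1.526128); Gamma_uuu = 0.000000, Gamma_uuv = 0.000000, Gamma_uvv = 0.203713, Gamma_vuu = 0.000000, Gamma_vuv = -0.605203, Gamma_vvv = 0.000000; k3 = (-0.040449, -1.526128, -0.474461, 0.074719)
  k4: at (u, v) = (1.012309, 0.390977), (du/dtau, dv/dtau) = (-0.064121, -1.522404); Gamma_uuu = 0.000000, Gamma_uuv = 0.000000, Gamma_uvv = 0.203962, Gamma_vuu = 0.000000, Gamma_vuv = -0.604464, Gamma_vvv = 0.000000; k4 = (-0.064121, -1.522404, -0.472725, 0.118013)
  Y <- Y + (h/6)(k1 + 2k2 + 2k3 + k4): u = 1.0123, v = 0.3909, du/dtau = -0.0642, dv/dtau = -1.5224

Answer: u = 1.0123, v = 0.3909, du/dtau = -0.0642, dv/dtau = -1.5224


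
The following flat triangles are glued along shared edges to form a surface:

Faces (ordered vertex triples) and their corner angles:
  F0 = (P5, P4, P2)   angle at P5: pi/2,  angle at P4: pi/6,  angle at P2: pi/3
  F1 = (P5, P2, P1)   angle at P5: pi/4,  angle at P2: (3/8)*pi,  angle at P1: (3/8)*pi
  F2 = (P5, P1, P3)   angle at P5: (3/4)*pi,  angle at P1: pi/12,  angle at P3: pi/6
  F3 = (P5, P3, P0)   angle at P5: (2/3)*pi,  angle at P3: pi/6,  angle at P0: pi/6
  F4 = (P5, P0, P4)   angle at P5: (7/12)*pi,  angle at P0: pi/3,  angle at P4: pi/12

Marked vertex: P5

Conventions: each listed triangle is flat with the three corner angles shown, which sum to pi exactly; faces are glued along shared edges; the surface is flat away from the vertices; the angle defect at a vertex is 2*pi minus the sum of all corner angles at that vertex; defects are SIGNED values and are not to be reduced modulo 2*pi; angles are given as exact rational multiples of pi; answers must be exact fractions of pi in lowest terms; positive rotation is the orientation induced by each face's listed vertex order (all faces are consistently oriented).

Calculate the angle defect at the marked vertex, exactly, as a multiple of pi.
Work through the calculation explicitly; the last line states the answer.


Sum of corner angles at P5: (11/4)*pi
defect = 2*pi - (11/4)*pi

Answer: defect(P5) = (-3/4)*pi


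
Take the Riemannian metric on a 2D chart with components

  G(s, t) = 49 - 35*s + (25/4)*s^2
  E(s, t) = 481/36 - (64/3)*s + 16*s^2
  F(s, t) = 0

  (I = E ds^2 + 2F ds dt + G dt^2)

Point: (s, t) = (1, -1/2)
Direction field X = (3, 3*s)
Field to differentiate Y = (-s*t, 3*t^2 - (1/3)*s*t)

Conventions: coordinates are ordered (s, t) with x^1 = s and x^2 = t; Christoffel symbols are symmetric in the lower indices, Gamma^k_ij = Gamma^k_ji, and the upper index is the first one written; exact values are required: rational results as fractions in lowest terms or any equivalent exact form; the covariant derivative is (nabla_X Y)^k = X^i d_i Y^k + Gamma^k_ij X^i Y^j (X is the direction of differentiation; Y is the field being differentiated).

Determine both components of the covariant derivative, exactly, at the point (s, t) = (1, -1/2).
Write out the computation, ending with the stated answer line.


E = 289/36, F = 0, G = 81/4 at the point
E_s = 32/3, E_t = 0, F_s = 0, F_t = 0, G_s = -45/2, G_t = 0
EG - F^2 = 2601/16;  g^inv = (16/2601) * [[81/4, 0], [0, 289/36]]
first-kind symbols [ij,l] = (1/2)(d_i g_jl + d_j g_il - d_l g_ij): [ss,s] = E_s/2 = 16/3, [ss,t] = F_s - E_t/2 = 0, [st,s] = E_t/2 = 0, [st,t] = G_s/2 = -45/4, [tt,s] = F_t - G_s/2 = 45/4, [tt,t] = G_t/2 = 0
Gamma^s_ij = (G*[ij,s] - F*[ij,t])/(EG - F^2), Gamma^t_ij = (E*[ij,t] - F*[ij,s])/(EG - F^2)
Gamma_sss = 192/289, Gamma_sst = 0, Gamma_stt = 405/289, Gamma_tss = 0, Gamma_tst = -5/9, Gamma_ttt = 0
X = (3, 3), Y = (1/2, 11/12) at the point

Answer: (nabla_X Y)^s = 3873/1156, (nabla_X Y)^t = -427/36


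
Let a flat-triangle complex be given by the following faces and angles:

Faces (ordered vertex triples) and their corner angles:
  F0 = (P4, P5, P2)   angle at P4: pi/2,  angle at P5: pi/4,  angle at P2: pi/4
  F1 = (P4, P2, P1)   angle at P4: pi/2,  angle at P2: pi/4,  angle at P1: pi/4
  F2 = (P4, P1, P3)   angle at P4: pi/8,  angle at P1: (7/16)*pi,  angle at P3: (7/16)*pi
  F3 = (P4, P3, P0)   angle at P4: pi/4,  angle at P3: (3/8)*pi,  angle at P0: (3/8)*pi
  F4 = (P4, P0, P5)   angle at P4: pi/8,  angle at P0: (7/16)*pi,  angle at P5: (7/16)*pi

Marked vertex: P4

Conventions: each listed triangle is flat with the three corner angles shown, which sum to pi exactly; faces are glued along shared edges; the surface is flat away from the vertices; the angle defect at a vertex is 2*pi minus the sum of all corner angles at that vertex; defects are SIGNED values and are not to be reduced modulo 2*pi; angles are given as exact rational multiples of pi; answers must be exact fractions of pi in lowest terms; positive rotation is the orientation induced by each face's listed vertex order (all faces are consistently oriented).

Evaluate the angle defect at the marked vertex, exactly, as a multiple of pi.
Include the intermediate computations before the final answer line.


Sum of corner angles at P4: (3/2)*pi
defect = 2*pi - (3/2)*pi

Answer: defect(P4) = pi/2


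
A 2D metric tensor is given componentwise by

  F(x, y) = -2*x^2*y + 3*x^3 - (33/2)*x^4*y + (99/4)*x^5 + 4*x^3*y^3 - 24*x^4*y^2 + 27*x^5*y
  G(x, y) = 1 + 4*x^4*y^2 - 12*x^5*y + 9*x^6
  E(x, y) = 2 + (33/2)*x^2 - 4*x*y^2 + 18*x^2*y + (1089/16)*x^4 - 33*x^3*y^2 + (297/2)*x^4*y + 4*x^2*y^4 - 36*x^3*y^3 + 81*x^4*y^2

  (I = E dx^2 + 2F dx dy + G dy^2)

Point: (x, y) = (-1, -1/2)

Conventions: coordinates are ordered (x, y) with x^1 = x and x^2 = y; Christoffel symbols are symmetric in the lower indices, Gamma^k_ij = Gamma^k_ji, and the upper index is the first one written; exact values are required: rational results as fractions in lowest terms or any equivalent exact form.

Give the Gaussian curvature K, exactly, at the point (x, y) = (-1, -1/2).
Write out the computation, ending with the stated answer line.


E = 457/16, F = -21/2, G = 5, EG - F^2 = 521/16 at the point
E_x = -84, E_y = 147/2, F_x = 211/4, F_y = -49/2, G_x = -28, G_y = 8
E_yy = 140, F_xy = 118, G_xx = 162
By Brioschi, K is (det M1 - det M2) divided by (EG - F^2) squared.
M1 = [[-E_yy/2 + F_xy - G_xx/2, E_x/2, F_x - E_y/2], [F_y - G_x/2, E, F], [G_y/2, F, G]] = [[-33, -42, 16], [-21/2, 457/16, -21/2], [4, -21/2, 5]]; det M1 = -25273/16
M2 = [[0, E_y/2, G_x/2], [E_y/2, E, F], [G_x/2, F, G]] = [[0, 147/4, -14], [147/4, 457/16, -21/2], [-14, -21/2, 5]]; det M2 = -24745/16
det M1 - det M2 = -33; K = -33 / (521/16)^2 = -8448/271441

Answer: K = -8448/271441


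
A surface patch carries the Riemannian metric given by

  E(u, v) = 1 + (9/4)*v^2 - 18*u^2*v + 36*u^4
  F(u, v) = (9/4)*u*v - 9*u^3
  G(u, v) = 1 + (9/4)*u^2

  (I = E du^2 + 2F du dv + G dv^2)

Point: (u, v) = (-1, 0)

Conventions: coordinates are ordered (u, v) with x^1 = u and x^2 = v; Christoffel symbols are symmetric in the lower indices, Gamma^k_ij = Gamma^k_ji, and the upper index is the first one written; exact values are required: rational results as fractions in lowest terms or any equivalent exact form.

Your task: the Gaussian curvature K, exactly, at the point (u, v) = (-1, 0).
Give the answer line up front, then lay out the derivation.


Answer: K = -36/24649

E = 37, F = 9, G = 13/4, EG - F^2 = 157/4 at the point
E_u = -144, E_v = -18, F_u = -27, F_v = -9/4, G_u = -9/2, G_v = 0
E_vv = 9/2, F_uv = 9/4, G_uu = 9/2
K follows from Brioschi's formula, (det M1 - det M2)/(EG - F^2)^2.
M1 = [[-E_vv/2 + F_uv - G_uu/2, E_u/2, F_u - E_v/2], [F_v - G_u/2, E, F], [G_v/2, F, G]] = [[-9/4, -72, -18], [0, 37, 9], [0, 9, 13/4]]; det M1 = -1413/16
M2 = [[0, E_v/2, G_u/2], [E_v/2, E, F], [G_u/2, F, G]] = [[0, -9, -9/4], [-9, 37, 9], [-9/4, 9, 13/4]]; det M2 = -1377/16
det M1 - det M2 = -9/4; K = -9/4 / (157/4)^2 = -36/24649


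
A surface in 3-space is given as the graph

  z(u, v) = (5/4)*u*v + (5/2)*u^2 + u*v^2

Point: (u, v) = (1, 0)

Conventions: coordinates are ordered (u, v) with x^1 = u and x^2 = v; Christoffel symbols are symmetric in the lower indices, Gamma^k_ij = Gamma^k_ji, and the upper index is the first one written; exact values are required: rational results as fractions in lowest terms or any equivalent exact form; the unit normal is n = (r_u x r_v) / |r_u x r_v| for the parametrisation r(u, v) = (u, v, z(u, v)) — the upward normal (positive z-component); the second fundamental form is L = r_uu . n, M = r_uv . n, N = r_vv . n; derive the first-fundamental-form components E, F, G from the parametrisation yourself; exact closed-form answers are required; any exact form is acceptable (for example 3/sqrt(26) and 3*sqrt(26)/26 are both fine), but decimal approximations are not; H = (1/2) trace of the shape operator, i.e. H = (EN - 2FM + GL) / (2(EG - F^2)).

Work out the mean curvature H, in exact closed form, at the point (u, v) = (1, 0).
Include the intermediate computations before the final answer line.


z_u = 5, z_v = 5/4, z_uu = 5, z_uv = 5/4, z_vv = 2
E = 26, F = 25/4, G = 41/16; answer radicand W^2 = 441/16
unnormalised second-form numerators: l = 5, m = 5/4, n = 2; L = l/sqrt(441/16), and similarly M = m/sqrt(W^2), N = n/sqrt(W^2)
H = (E*n - 2*F*m + G*l) / (2*(EG - F^2)*sqrt(W^2)); E*n - 2*F*m + G*l = 787/16, EG - F^2 = 441/16, so H = (787/882)/sqrt(441/16)

Answer: H = 1574/9261
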